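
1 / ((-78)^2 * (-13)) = -1 / 79092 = -0.00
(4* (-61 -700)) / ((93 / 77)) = -234388 / 93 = -2520.30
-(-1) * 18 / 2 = 9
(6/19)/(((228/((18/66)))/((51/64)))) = 153/508288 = 0.00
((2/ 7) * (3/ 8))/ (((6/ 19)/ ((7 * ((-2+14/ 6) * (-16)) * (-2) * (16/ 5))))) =1216/ 15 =81.07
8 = 8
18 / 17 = 1.06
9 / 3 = 3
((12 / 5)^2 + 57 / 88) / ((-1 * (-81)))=4699 / 59400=0.08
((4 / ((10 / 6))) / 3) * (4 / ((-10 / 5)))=-8 / 5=-1.60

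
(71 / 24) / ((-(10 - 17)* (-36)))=-71 / 6048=-0.01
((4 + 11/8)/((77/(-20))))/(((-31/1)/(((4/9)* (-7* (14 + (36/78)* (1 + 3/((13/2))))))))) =-34400/16731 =-2.06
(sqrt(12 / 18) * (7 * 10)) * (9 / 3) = 70 * sqrt(6) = 171.46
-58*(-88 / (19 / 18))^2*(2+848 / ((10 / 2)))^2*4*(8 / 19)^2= -27425394859180032 / 3258025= -8417797548.88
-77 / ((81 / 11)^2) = -9317 / 6561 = -1.42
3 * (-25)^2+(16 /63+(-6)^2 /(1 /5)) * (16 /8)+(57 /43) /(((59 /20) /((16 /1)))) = 358452589 /159831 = 2242.70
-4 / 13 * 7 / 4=-7 / 13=-0.54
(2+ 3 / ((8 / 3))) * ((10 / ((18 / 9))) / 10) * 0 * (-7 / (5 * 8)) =0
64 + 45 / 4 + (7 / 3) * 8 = 1127 / 12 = 93.92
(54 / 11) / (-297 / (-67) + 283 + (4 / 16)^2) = 57888 / 3390145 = 0.02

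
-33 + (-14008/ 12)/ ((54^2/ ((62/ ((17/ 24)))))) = -49601/ 729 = -68.04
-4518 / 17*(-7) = 1860.35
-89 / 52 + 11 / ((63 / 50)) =22993 / 3276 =7.02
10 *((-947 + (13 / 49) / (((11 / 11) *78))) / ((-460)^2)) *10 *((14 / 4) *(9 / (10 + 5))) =-278417 / 296240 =-0.94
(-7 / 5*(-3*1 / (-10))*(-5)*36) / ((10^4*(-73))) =-189 / 1825000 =-0.00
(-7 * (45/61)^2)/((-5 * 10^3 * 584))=567/434612800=0.00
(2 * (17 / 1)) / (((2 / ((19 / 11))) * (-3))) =-9.79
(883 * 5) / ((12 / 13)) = 57395 / 12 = 4782.92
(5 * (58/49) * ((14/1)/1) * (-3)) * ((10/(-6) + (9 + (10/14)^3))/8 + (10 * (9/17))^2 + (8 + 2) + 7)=-15864766825/1387778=-11431.78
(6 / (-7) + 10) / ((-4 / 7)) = -16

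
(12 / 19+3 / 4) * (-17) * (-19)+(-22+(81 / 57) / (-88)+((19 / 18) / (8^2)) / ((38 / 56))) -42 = 23008883 / 60192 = 382.26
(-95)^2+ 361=9386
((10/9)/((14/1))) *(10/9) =0.09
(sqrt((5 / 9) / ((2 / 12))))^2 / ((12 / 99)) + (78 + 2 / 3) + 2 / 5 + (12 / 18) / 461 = 491279 / 4610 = 106.57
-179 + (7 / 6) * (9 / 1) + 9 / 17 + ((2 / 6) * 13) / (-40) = -168.08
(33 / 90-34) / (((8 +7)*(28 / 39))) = -13117 / 4200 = -3.12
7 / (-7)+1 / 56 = -55 / 56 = -0.98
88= 88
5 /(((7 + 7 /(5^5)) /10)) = 78125 /10941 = 7.14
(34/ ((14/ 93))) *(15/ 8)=23715/ 56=423.48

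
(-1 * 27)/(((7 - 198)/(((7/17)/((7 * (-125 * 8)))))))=-0.00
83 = 83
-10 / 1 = -10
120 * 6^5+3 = 933123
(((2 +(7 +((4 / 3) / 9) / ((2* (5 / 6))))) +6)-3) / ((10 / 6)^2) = 544 / 125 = 4.35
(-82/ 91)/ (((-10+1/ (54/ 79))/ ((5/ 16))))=0.03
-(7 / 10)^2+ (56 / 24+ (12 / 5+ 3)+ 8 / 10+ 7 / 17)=8.46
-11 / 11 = -1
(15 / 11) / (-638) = -15 / 7018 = -0.00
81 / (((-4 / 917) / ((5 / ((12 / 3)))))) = -371385 / 16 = -23211.56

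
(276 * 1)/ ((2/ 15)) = 2070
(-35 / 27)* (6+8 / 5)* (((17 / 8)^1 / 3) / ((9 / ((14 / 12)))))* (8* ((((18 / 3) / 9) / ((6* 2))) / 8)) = -15827 / 314928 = -0.05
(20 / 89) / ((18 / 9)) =0.11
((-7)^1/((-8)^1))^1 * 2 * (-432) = -756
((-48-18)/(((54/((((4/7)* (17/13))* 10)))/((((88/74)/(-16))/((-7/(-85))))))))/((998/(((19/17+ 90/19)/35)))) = 19448935/14077834407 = 0.00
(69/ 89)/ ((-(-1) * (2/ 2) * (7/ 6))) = 414/ 623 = 0.66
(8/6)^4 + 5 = 661/81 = 8.16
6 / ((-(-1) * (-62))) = -3 / 31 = -0.10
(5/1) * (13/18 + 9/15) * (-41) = -4879/18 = -271.06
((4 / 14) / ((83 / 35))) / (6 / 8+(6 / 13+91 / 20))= 1300 / 62167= 0.02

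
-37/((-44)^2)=-37/1936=-0.02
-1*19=-19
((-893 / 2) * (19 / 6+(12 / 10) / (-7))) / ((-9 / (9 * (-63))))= -1685091 / 20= -84254.55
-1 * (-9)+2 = 11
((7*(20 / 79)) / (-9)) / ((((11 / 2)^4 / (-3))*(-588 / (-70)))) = 800 / 10409751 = 0.00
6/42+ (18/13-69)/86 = -5035/7826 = -0.64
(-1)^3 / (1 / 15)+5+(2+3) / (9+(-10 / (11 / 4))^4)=-26844485 / 2691769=-9.97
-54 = -54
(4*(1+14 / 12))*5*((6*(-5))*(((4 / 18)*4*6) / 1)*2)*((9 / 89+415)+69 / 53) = -81709596800 / 14151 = -5774121.74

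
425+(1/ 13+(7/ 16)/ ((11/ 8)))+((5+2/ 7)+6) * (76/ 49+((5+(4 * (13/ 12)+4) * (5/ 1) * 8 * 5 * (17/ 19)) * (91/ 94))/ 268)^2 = 4814077544672048008145/ 4955657052243433536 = 971.43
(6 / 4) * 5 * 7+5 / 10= 53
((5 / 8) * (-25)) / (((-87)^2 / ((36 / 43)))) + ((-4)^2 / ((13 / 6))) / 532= 1519699 / 125051654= 0.01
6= 6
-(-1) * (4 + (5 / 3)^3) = 233 / 27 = 8.63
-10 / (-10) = 1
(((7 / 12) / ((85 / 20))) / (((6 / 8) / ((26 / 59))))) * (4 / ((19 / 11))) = 32032 / 171513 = 0.19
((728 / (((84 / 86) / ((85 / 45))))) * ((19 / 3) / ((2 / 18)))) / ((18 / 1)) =361114 / 81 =4458.20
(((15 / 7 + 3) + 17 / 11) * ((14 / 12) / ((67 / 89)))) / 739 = 45835 / 3267858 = 0.01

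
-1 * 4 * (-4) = 16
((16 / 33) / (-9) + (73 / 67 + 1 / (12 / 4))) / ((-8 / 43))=-7.36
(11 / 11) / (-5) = -1 / 5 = -0.20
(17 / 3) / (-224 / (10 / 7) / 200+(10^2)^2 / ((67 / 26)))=142375 / 97480302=0.00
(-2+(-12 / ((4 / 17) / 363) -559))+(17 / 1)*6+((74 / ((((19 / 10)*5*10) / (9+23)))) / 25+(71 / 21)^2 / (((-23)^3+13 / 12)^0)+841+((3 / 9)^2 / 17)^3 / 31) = -234109829681243491 / 12920986724625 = -18118.57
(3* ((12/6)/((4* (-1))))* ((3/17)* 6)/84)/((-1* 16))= 9/7616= 0.00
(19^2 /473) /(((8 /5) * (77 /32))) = 7220 /36421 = 0.20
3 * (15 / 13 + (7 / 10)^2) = 6411 / 1300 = 4.93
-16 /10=-1.60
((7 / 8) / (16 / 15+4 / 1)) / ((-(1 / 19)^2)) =-1995 / 32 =-62.34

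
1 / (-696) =-1 / 696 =-0.00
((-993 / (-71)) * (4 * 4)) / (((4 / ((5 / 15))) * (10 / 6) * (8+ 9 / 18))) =7944 / 6035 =1.32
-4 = -4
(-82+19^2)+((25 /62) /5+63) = 21209 /62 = 342.08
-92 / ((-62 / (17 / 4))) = 391 / 62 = 6.31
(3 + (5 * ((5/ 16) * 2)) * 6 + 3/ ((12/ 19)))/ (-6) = -53/ 12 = -4.42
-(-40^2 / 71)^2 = -2560000 / 5041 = -507.84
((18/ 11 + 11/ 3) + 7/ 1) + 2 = 14.30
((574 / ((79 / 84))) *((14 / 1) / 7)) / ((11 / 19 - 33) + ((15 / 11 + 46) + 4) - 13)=3359048 / 16353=205.41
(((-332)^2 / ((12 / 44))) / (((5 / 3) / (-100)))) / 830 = -29216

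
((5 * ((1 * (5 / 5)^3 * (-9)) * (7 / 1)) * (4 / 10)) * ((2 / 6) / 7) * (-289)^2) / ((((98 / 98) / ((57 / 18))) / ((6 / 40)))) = -4760697 / 20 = -238034.85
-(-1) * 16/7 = 16/7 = 2.29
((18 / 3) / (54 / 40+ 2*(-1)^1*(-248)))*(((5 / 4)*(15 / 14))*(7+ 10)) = 19125 / 69629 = 0.27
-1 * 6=-6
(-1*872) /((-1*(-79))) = -872 /79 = -11.04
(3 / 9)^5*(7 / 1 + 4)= 11 / 243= 0.05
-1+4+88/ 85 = 343/ 85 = 4.04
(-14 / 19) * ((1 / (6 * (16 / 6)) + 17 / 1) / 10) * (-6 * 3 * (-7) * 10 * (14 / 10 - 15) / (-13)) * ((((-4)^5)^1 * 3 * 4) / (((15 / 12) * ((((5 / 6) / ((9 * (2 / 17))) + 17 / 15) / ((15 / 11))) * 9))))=16387080192 / 12749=1285362.00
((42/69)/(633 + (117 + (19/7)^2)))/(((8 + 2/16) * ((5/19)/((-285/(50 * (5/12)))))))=-35661024/6935118125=-0.01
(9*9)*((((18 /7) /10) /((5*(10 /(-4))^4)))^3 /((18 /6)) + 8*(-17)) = -14413787841716253432 /1308441162109375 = -11016.00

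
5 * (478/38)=1195/19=62.89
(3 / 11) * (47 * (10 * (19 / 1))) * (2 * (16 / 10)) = 85728 / 11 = 7793.45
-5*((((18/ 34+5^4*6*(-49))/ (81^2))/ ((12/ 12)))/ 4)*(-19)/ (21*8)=-98918465/ 24984288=-3.96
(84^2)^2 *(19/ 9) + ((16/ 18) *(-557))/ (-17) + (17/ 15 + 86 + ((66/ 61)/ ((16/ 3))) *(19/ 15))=39238281121507/ 373320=105106292.51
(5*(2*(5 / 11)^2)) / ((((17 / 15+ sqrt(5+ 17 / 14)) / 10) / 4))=-35700000 / 1879009+ 2250000*sqrt(1218) / 1879009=22.79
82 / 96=41 / 48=0.85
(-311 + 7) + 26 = -278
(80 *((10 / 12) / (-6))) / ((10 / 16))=-160 / 9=-17.78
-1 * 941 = -941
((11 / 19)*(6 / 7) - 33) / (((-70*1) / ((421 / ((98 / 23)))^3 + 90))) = 3925143598760241 / 8762497520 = 447948.04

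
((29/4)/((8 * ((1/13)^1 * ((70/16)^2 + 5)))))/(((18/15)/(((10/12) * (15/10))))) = 1885/3708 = 0.51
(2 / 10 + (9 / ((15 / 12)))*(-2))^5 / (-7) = 1804229351 / 21875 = 82479.06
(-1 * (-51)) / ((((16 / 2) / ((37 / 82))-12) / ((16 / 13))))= 7548 / 689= 10.96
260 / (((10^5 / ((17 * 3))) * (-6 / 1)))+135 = 1349779 / 10000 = 134.98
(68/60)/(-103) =-17/1545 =-0.01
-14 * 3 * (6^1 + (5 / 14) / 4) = -1023 / 4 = -255.75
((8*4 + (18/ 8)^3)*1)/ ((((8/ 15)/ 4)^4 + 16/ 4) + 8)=140585625/ 38881024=3.62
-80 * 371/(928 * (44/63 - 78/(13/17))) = 116865/370156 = 0.32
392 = 392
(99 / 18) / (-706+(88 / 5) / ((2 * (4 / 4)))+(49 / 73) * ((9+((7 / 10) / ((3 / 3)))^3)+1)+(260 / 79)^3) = -197955158500 / 23560592111927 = -0.01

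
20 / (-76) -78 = -1487 / 19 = -78.26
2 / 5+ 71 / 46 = 447 / 230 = 1.94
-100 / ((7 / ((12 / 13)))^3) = -172800 / 753571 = -0.23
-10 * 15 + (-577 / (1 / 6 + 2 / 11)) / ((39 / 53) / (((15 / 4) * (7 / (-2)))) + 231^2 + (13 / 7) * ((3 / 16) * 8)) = -683170341870 / 4553527051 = -150.03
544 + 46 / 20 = 5463 / 10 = 546.30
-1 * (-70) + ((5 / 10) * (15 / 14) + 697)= 21491 / 28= 767.54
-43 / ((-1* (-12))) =-43 / 12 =-3.58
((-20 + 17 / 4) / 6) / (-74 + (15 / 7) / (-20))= 147 / 4150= 0.04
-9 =-9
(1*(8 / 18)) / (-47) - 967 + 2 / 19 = -7771009 / 8037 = -966.90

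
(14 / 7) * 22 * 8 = 352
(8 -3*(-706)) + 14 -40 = 2100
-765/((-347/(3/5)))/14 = 459/4858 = 0.09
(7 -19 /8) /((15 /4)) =37 /30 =1.23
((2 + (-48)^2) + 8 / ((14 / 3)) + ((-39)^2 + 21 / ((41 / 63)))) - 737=896583 / 287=3123.98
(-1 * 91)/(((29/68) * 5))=-6188/145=-42.68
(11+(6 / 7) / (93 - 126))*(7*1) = 845 / 11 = 76.82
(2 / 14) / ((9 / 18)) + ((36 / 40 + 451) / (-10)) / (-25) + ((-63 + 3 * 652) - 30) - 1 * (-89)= 34196633 / 17500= 1954.09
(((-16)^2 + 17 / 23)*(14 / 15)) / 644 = 1181 / 3174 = 0.37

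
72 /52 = 18 /13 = 1.38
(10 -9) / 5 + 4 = 21 / 5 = 4.20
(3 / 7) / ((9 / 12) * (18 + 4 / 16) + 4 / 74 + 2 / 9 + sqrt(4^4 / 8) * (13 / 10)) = 2286910800 / 53846297323 - 851627520 * sqrt(2) / 53846297323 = 0.02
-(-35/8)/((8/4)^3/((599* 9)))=188685/64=2948.20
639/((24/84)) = 4473/2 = 2236.50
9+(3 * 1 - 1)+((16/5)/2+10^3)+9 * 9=1093.60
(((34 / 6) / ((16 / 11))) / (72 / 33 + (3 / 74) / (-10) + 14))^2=144814497025 / 2497171099536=0.06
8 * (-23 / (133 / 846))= -155664 / 133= -1170.41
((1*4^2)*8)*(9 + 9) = 2304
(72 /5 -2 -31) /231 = -31 /385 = -0.08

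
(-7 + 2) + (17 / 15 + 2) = -28 / 15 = -1.87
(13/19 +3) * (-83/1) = -5810/19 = -305.79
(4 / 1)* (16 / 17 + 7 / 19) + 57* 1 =20103 / 323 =62.24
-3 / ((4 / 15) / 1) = -45 / 4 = -11.25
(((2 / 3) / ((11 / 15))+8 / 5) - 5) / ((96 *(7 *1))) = -137 / 36960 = -0.00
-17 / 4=-4.25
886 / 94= 443 / 47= 9.43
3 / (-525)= -1 / 175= -0.01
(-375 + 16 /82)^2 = 236144689 /1681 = 140478.70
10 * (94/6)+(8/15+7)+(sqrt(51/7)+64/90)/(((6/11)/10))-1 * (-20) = 55 * sqrt(357)/21+26627/135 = 246.72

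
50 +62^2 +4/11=42838/11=3894.36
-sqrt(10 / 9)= -sqrt(10) / 3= -1.05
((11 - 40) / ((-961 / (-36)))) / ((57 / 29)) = -10092 / 18259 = -0.55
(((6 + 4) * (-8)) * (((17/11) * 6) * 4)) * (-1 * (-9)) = -293760/11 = -26705.45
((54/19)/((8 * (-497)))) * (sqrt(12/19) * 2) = -27 * sqrt(57)/179417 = -0.00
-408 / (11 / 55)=-2040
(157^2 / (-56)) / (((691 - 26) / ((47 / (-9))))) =1158503 / 335160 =3.46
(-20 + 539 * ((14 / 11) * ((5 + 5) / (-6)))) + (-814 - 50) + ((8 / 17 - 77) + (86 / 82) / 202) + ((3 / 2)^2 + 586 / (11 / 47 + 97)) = -4045069845811 / 1930285740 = -2095.58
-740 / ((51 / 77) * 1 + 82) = -11396 / 1273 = -8.95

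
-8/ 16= -1/ 2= -0.50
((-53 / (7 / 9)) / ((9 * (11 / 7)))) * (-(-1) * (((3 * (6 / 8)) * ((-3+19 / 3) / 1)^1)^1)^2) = -11925 / 44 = -271.02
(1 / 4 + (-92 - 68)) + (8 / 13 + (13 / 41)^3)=-570207031 / 3583892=-159.10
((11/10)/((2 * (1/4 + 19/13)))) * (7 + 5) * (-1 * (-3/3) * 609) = 1045044/445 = 2348.41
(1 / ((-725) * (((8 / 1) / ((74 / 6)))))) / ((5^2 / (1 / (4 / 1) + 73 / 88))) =-703 / 7656000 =-0.00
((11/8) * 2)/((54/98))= 4.99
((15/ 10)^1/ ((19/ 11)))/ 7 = 33/ 266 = 0.12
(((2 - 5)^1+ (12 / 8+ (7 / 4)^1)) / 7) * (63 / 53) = 9 / 212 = 0.04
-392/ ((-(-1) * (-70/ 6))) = 168/ 5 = 33.60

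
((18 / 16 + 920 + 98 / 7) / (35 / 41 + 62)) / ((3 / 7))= 2147047 / 61848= 34.71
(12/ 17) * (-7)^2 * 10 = 5880/ 17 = 345.88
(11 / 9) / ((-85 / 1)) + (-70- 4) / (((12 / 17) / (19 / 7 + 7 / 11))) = -20691802 / 58905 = -351.27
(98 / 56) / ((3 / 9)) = 21 / 4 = 5.25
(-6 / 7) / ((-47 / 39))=234 / 329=0.71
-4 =-4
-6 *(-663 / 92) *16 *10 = 6918.26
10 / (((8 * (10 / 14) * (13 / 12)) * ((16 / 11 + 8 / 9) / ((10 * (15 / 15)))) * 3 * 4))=3465 / 6032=0.57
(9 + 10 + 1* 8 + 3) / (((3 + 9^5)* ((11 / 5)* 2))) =25 / 216524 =0.00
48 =48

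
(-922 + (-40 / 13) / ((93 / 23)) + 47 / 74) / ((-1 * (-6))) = -153.69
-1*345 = -345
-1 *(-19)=19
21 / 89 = 0.24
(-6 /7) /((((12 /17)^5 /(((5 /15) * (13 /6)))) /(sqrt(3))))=-18458141 * sqrt(3) /5225472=-6.12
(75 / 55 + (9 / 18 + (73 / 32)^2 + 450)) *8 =5148411 / 1408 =3656.54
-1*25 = -25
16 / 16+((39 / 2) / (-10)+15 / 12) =3 / 10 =0.30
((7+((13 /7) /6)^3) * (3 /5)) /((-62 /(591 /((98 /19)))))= -1949403059 /250088160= -7.79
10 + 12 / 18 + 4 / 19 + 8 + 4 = 22.88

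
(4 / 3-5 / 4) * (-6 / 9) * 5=-5 / 18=-0.28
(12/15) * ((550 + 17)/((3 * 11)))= 756/55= 13.75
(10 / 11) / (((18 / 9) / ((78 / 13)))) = 30 / 11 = 2.73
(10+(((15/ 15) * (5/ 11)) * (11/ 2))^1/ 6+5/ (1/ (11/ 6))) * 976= 57340/ 3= 19113.33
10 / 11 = 0.91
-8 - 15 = -23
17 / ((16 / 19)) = 323 / 16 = 20.19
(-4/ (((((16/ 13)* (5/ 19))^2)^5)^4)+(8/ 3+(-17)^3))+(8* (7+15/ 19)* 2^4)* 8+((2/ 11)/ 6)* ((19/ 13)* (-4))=-1386652914509586277744159966888282059096354449969733670727754676894109844988103937465181956197412317/ 9028781161369041066699109456954240532480000000000000000000000000000000000000000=-153581407027848155801.53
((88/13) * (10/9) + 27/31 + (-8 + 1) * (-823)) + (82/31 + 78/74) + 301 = 815137012/134199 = 6074.09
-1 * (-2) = 2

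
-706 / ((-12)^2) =-353 / 72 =-4.90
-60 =-60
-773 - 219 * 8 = -2525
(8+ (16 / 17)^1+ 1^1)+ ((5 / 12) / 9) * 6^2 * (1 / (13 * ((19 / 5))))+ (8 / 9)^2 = 3661394 / 340119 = 10.77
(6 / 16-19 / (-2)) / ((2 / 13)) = 1027 / 16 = 64.19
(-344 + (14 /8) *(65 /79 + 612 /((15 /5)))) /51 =1521 /5372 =0.28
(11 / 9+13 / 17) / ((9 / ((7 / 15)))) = 2128 / 20655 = 0.10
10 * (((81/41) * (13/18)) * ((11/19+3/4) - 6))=-207675/3116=-66.65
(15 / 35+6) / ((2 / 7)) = 45 / 2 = 22.50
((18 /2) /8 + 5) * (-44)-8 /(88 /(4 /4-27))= -5877 /22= -267.14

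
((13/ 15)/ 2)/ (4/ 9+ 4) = 39/ 400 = 0.10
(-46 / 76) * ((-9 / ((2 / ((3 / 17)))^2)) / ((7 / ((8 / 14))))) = 1863 / 538118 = 0.00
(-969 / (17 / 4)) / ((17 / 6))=-1368 / 17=-80.47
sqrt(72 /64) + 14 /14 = 1 + 3 * sqrt(2) /4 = 2.06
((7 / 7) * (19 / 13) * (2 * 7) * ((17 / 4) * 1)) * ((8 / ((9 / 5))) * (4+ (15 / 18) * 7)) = 1333990 / 351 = 3800.54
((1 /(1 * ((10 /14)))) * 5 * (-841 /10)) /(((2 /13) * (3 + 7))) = -76531 /200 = -382.66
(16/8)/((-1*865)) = -2/865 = -0.00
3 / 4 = 0.75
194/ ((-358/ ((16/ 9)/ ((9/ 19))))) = -29488/ 14499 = -2.03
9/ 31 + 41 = 41.29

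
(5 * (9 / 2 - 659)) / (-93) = 6545 / 186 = 35.19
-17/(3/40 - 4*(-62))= -680/9923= -0.07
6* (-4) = -24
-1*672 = -672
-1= -1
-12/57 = -4/19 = -0.21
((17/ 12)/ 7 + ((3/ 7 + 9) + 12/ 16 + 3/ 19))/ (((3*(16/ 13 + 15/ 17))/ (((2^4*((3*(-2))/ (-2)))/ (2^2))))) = 3717220/ 186333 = 19.95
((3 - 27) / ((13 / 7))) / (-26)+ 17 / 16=4217 / 2704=1.56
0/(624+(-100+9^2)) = 0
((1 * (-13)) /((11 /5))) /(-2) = 65 /22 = 2.95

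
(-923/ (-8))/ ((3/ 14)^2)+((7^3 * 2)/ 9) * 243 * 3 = 1045415/ 18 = 58078.61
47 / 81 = 0.58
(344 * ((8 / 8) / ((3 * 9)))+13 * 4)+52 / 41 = 73072 / 1107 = 66.01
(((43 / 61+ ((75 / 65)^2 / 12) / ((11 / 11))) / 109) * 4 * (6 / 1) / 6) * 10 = 336430 / 1123681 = 0.30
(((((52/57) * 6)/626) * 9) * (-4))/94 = -936/279509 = -0.00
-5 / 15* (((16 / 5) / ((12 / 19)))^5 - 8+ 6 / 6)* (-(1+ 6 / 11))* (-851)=-36604544467717 / 25059375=-1460712.59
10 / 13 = 0.77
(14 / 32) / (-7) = -1 / 16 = -0.06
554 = 554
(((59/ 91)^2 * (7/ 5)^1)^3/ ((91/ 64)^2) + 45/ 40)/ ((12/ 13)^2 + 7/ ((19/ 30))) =0.10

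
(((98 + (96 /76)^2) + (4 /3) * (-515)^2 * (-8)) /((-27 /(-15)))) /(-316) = 4973.57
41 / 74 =0.55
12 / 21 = 4 / 7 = 0.57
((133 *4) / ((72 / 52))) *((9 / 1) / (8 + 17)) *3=10374 / 25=414.96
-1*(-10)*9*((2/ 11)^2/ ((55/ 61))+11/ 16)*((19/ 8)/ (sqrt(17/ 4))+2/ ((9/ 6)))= 13185639*sqrt(17)/ 724064+231327/ 2662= 161.98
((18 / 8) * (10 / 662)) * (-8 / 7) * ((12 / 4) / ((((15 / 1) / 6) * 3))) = -36 / 2317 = -0.02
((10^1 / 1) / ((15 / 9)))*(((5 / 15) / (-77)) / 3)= -2 / 231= -0.01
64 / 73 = 0.88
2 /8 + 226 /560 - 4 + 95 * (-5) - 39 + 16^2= -73177 /280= -261.35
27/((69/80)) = 720/23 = 31.30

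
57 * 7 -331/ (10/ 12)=9/ 5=1.80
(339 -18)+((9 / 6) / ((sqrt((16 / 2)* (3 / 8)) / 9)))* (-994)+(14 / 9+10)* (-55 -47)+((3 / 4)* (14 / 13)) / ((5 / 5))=-4473* sqrt(3) -66835 / 78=-8604.32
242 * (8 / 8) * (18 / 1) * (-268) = -1167408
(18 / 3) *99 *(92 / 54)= 1012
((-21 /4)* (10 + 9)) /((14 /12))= -171 /2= -85.50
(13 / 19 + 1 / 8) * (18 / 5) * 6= 3321 / 190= 17.48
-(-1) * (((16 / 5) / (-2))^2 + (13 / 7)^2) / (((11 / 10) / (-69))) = -1015818 / 2695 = -376.93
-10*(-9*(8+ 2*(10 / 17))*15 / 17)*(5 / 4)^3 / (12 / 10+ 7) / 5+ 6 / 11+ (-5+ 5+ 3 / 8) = 9289161 / 260678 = 35.63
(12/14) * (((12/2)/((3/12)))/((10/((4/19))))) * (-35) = -288/19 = -15.16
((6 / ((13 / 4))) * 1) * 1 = 24 / 13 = 1.85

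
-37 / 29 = -1.28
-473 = -473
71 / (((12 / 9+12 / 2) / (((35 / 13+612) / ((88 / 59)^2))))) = 5924950923 / 2214784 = 2675.18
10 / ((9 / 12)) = 40 / 3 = 13.33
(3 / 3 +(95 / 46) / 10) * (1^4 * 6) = 333 / 46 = 7.24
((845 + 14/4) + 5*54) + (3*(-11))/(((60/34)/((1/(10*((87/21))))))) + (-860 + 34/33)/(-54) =2930027531/2583900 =1133.96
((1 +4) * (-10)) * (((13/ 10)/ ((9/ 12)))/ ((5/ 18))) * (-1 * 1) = 312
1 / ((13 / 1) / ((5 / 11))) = 5 / 143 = 0.03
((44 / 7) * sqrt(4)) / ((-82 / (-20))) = 880 / 287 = 3.07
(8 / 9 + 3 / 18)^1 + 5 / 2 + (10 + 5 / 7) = 899 / 63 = 14.27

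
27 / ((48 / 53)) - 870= -840.19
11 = 11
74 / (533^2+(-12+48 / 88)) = 814 / 3124853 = 0.00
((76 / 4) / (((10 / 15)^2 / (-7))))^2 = 1432809 / 16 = 89550.56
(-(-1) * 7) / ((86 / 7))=49 / 86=0.57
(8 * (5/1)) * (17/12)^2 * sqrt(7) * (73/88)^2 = 7700405 * sqrt(7)/139392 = 146.16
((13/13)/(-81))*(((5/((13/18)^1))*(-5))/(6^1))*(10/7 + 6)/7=100/1323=0.08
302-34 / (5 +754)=229184 / 759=301.96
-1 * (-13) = 13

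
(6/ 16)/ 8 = 3/ 64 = 0.05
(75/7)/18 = 25/42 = 0.60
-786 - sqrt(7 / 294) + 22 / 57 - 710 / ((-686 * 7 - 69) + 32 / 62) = -1351970746 / 1721229 - sqrt(42) / 42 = -785.62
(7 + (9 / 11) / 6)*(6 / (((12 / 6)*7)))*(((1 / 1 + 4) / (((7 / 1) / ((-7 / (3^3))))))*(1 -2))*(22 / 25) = 157 / 315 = 0.50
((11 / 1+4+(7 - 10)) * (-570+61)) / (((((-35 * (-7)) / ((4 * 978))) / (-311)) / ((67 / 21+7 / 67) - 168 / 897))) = 3238442484207744 / 34356595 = 94259704.26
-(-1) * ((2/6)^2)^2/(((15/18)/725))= 290/27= 10.74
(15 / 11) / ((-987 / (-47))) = 5 / 77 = 0.06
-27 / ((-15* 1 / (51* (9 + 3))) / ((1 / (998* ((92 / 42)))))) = 28917 / 57385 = 0.50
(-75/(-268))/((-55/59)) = -885/2948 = -0.30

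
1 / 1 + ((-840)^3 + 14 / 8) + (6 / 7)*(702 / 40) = -82978557509 / 140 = -592703982.21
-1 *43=-43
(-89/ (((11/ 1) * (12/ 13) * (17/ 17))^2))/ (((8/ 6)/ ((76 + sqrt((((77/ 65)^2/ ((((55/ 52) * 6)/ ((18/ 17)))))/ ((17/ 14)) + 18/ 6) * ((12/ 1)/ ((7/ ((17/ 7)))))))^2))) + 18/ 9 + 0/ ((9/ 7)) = -2265507111617/ 604758000 - 21983 * sqrt(552288945)/ 1439900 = -4104.93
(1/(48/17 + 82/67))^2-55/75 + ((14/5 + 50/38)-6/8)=1631412451/605684850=2.69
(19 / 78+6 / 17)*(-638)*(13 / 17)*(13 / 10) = -378.35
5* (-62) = -310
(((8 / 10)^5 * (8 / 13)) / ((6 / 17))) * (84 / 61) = 1949696 / 2478125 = 0.79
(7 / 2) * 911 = 3188.50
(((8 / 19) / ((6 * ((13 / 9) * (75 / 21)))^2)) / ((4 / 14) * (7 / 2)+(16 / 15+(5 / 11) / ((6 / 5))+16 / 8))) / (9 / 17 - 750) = -36652 / 277856258875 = -0.00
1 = 1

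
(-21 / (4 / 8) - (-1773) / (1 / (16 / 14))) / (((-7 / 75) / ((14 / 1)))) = -2083500 / 7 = -297642.86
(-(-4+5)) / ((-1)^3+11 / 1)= -1 / 10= -0.10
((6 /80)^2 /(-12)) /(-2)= 3 /12800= 0.00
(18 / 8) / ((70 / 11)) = 99 / 280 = 0.35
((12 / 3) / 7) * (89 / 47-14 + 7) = -960 / 329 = -2.92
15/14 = 1.07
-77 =-77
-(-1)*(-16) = -16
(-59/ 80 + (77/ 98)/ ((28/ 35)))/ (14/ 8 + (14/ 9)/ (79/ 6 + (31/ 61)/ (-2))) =971193/ 7425460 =0.13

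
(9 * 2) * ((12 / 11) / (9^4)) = 8 / 2673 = 0.00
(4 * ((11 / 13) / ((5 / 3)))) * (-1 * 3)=-396 / 65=-6.09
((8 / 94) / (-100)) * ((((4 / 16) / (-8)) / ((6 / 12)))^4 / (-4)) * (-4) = -1 / 77004800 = -0.00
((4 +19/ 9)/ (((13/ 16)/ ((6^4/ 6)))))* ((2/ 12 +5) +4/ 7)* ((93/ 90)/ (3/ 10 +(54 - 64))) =-993.09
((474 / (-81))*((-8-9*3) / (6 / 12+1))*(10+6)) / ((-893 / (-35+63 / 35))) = 5875072 / 72333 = 81.22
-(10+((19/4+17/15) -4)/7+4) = -14.27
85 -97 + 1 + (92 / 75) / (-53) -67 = -310142 / 3975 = -78.02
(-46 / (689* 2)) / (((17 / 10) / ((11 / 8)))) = -0.03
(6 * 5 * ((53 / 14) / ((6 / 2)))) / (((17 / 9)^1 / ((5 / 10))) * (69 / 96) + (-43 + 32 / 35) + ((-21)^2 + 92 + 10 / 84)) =190800 / 2488493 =0.08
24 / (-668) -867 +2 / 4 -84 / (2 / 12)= -457759 / 334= -1370.54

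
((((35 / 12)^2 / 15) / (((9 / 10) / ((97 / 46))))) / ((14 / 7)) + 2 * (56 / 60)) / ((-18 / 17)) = -2.39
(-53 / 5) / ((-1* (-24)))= -53 / 120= -0.44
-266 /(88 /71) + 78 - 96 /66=-6075 /44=-138.07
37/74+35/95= 33/38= 0.87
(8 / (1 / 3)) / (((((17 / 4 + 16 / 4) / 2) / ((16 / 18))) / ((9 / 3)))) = 512 / 33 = 15.52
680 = 680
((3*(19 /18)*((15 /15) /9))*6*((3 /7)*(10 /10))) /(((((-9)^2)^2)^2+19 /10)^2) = 1900 /3891342740101707261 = 0.00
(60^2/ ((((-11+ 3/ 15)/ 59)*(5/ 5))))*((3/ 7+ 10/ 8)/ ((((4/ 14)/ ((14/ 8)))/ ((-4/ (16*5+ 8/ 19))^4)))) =-316207616375/ 255525765312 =-1.24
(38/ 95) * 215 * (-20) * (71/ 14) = -61060/ 7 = -8722.86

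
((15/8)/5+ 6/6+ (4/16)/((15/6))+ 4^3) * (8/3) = 873/5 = 174.60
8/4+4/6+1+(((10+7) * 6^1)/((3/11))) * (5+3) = 8987/3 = 2995.67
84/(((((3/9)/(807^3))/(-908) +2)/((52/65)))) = 481024265141952/14316198367315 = 33.60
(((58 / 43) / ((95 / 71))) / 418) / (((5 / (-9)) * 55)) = -18531 / 234785375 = -0.00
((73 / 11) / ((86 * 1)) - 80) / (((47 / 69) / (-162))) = 422567523 / 22231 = 19008.03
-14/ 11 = -1.27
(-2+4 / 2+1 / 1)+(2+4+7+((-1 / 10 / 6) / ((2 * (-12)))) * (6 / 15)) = 50401 / 3600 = 14.00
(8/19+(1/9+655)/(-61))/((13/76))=-430528/7137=-60.32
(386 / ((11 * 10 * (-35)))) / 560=-193 / 1078000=-0.00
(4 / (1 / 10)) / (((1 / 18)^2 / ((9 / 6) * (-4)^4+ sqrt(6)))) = 12960 * sqrt(6)+ 4976640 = 5008385.39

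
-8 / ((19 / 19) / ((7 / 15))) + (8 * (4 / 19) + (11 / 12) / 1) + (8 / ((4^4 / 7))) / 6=-19991 / 18240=-1.10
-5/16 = -0.31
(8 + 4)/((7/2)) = 24/7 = 3.43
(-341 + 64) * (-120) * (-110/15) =-243760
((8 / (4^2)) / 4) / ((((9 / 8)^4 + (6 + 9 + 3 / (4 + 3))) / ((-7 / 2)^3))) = -153664 / 488295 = -0.31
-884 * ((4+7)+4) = -13260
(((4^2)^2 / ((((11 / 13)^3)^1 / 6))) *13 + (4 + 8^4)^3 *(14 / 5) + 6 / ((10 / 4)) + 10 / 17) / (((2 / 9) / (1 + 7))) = 785975769621440424 / 113135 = 6947237986665.85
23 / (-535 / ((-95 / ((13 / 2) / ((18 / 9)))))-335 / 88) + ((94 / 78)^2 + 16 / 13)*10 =116400394 / 4096053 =28.42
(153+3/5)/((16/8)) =384/5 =76.80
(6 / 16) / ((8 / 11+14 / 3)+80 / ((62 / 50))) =3069 / 572144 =0.01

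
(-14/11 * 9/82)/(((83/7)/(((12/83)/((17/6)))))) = -31752/52817963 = -0.00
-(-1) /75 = 1 /75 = 0.01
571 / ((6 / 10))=2855 / 3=951.67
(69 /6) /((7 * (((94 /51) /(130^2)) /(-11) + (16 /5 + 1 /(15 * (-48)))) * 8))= 0.06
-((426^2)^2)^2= -1084617963136880107776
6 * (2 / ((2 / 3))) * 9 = 162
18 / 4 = 9 / 2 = 4.50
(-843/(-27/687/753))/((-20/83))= -1340582717/20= -67029135.85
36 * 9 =324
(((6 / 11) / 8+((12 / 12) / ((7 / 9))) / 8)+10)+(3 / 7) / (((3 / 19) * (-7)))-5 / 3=105745 / 12936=8.17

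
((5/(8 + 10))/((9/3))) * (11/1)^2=605/54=11.20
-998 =-998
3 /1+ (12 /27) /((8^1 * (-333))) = 17981 /5994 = 3.00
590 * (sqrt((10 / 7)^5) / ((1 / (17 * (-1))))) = -1003000 * sqrt(70) / 343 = -24465.60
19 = 19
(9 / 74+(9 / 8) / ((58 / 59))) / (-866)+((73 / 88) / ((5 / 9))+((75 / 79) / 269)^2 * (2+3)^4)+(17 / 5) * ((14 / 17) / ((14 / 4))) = 849167410842361499 / 369282756320911840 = 2.30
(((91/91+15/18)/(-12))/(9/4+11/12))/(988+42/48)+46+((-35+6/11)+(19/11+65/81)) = 23271835/1653399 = 14.08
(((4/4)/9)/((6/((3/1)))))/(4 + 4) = 1/144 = 0.01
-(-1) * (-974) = -974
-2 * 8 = -16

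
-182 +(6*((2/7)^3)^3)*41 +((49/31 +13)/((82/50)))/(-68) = -158800787828629/871920386449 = -182.13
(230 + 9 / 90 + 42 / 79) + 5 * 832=3468599 / 790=4390.63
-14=-14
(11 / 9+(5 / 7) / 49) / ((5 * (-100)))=-0.00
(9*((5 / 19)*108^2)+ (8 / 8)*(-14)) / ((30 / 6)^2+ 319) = 262307 / 3268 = 80.27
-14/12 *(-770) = 2695/3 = 898.33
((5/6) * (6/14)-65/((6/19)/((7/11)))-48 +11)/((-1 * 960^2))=19361/106444800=0.00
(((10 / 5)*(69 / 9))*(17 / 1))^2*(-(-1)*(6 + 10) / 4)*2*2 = 9784384 / 9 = 1087153.78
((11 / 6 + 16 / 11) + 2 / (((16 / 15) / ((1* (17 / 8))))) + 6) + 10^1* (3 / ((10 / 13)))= 110399 / 2112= 52.27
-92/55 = -1.67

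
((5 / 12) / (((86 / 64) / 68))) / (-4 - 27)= -2720 / 3999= -0.68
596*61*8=290848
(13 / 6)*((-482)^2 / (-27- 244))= -1510106 / 813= -1857.45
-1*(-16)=16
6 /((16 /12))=9 /2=4.50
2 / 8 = 1 / 4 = 0.25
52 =52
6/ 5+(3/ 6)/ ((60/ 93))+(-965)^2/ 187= 37263773/ 7480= 4981.79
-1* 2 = -2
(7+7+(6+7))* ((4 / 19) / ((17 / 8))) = 864 / 323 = 2.67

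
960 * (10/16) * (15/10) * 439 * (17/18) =373150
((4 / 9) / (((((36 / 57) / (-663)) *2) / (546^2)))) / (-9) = 69543838 / 9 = 7727093.11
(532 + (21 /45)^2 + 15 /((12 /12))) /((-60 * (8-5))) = -3.04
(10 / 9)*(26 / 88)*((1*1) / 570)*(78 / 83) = 169 / 312246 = 0.00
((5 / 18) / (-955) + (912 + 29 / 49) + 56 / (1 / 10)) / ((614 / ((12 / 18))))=248075717 / 155153502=1.60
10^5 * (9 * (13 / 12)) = 975000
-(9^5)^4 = -12157665459056928801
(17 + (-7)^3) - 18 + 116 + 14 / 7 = -226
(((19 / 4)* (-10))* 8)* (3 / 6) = -190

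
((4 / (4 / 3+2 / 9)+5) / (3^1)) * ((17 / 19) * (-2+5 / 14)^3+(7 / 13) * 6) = -26457335 / 14233128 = -1.86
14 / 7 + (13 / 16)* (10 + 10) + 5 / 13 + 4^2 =1801 / 52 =34.63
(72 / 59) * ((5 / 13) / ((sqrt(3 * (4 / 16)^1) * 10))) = 24 * sqrt(3) / 767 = 0.05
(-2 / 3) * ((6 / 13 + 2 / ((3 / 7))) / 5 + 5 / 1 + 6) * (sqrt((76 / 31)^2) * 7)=-499016 / 3627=-137.58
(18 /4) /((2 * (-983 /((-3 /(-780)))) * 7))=-0.00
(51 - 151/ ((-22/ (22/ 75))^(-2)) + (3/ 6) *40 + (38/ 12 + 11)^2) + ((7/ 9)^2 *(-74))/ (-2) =-275102219/ 324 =-849080.92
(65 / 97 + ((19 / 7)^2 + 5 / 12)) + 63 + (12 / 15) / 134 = 71.46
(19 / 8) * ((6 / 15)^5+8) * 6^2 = 2140236 / 3125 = 684.88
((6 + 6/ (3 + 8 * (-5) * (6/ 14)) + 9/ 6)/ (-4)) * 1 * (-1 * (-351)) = -54639/ 88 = -620.90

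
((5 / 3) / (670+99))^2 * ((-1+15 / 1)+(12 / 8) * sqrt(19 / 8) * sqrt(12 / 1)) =25 * sqrt(114) / 7096332+350 / 5322249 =0.00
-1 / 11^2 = -1 / 121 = -0.01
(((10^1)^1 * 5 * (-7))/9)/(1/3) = -350/3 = -116.67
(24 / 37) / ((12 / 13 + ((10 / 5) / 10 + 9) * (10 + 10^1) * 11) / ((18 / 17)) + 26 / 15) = 1755 / 5179001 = 0.00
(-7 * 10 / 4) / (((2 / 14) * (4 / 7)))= -1715 / 8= -214.38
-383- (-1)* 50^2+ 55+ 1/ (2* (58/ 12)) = 62991/ 29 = 2172.10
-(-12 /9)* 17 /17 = 4 /3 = 1.33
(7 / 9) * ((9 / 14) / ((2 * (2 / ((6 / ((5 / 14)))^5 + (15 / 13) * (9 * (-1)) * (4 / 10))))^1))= 27183691881 / 162500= 167284.26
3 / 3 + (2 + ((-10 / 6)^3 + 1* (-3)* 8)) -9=-34.63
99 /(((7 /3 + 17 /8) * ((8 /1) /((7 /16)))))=1.21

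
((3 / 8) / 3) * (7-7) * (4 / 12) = 0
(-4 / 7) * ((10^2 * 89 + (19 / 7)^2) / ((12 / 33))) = -4801071 / 343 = -13997.29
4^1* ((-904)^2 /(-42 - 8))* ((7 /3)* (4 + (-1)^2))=-11441024 /15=-762734.93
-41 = -41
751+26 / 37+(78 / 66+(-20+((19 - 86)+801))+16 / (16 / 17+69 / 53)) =1212448774 / 822547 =1474.02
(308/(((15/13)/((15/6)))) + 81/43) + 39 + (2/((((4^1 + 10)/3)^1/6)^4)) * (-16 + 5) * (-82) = 1746205036/309729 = 5637.85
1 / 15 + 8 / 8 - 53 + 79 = 406 / 15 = 27.07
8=8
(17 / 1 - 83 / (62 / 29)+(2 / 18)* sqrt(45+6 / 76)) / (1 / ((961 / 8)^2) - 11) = 40307223 / 20317334 - 923521* sqrt(65094) / 3474264114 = 1.92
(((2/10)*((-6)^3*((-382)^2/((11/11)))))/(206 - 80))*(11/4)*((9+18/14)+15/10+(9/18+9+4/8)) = -146872506/49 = -2997398.08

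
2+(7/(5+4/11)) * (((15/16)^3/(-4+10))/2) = 2019937/966656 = 2.09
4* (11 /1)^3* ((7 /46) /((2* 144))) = 9317 /3312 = 2.81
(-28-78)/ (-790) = 53/ 395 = 0.13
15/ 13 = 1.15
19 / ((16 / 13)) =247 / 16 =15.44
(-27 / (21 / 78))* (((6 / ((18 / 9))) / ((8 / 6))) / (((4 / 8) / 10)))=-31590 / 7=-4512.86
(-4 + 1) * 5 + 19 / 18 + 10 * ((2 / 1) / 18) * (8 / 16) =-241 / 18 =-13.39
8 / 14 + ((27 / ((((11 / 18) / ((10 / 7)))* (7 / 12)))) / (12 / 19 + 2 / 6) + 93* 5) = 577.71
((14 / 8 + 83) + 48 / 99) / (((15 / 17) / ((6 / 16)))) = 191267 / 5280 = 36.22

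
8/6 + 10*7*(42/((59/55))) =485336/177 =2742.01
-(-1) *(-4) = -4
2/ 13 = 0.15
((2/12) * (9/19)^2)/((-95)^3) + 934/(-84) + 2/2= -65771379971/6499759875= -10.12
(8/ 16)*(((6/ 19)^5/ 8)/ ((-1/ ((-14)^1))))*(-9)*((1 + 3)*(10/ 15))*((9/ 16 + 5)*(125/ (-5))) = 22708350/ 2476099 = 9.17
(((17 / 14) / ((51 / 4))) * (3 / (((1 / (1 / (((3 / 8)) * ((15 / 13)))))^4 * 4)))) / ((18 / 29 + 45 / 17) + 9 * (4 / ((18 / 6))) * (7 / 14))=28837013504 / 131150289375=0.22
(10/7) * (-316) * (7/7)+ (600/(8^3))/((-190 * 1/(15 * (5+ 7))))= -1926005/4256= -452.54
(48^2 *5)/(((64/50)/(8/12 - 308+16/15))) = -2756400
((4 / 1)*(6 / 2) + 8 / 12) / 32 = 19 / 48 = 0.40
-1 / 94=-0.01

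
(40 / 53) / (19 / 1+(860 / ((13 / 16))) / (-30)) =-0.05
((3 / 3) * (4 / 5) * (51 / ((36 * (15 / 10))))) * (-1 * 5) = -34 / 9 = -3.78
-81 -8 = -89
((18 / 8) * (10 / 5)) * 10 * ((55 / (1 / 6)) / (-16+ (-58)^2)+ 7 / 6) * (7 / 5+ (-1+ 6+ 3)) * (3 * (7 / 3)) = 116137 / 31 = 3746.35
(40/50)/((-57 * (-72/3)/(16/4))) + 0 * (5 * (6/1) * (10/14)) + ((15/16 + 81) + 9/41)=46081537/560880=82.16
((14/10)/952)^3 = 1/314432000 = 0.00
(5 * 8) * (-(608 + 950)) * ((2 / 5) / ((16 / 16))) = -24928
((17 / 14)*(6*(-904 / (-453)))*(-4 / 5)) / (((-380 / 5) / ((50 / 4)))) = 38420 / 20083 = 1.91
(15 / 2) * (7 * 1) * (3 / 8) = 315 / 16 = 19.69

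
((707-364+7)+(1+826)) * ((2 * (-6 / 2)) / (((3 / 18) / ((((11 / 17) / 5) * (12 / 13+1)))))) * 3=-6991380 / 221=-31635.20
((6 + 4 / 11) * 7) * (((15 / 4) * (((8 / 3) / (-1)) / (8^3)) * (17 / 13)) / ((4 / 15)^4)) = -1054265625 / 4685824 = -224.99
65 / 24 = 2.71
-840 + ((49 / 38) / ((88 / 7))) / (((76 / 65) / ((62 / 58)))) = -6190256695 / 7370176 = -839.91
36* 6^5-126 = 279810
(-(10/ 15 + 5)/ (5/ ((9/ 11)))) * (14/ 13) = -714/ 715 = -1.00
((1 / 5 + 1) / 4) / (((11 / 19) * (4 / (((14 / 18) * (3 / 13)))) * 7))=19 / 5720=0.00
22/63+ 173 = 10921/63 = 173.35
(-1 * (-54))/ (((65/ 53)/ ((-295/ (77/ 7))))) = -168858/ 143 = -1180.83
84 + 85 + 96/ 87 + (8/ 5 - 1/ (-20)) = 99617/ 580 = 171.75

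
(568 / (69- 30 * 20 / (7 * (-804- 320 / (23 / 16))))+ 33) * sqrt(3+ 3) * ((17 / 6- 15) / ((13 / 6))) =-8590062935 * sqrt(6) / 37109787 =-567.00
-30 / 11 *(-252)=7560 / 11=687.27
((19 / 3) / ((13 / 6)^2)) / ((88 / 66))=171 / 169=1.01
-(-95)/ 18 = 95/ 18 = 5.28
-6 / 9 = -2 / 3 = -0.67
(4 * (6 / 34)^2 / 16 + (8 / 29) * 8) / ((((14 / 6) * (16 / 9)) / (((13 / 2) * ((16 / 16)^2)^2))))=26059995 / 7509376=3.47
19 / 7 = 2.71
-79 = -79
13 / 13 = 1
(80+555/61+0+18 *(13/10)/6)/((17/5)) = 3337/122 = 27.35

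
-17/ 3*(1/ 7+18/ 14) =-170/ 21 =-8.10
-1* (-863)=863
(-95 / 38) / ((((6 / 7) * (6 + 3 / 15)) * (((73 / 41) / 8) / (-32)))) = 459200 / 6789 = 67.64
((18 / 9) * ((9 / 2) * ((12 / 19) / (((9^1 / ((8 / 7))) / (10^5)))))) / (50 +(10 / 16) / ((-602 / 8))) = 165120000 / 114361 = 1443.85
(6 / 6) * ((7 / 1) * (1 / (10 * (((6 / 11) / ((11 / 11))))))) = 77 / 60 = 1.28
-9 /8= -1.12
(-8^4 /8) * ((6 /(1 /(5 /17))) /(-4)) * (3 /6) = 1920 /17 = 112.94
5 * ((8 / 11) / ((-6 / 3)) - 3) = -185 / 11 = -16.82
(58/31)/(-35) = -0.05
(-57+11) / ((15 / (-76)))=3496 / 15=233.07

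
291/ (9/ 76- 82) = -22116/ 6223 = -3.55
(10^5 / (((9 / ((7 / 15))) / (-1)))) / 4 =-35000 / 27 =-1296.30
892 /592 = 223 /148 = 1.51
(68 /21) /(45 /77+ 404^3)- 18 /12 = -45695908861 /30463940238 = -1.50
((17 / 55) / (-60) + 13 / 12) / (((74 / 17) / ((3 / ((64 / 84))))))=635103 / 651200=0.98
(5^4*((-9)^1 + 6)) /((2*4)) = -1875 /8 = -234.38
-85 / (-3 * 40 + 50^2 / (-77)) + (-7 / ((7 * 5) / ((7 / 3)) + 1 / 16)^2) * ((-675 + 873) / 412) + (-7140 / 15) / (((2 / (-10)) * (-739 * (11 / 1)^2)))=648175394696585 / 1256027682227516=0.52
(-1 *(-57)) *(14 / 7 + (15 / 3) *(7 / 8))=2907 / 8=363.38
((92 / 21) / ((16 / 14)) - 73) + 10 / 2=-385 / 6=-64.17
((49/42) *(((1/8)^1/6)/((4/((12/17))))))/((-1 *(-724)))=7/1181568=0.00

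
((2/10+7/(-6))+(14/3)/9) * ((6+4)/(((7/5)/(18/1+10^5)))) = -60510890/189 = -320163.44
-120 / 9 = -40 / 3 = -13.33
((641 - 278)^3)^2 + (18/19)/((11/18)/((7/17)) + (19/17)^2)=4326562599645209384511/1891051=2287914286629609.35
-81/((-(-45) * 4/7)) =-63/20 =-3.15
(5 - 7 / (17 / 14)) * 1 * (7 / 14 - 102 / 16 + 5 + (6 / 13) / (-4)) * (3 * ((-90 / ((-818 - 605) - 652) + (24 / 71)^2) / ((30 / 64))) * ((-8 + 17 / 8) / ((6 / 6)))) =-798227649 / 177821275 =-4.49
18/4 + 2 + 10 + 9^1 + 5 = 61/2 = 30.50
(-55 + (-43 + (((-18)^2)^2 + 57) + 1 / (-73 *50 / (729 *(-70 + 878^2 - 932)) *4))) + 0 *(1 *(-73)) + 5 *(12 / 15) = 485432711 / 7300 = 66497.63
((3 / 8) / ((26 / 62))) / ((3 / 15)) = 465 / 104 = 4.47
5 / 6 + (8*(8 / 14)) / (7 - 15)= 11 / 42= 0.26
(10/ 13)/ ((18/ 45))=25/ 13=1.92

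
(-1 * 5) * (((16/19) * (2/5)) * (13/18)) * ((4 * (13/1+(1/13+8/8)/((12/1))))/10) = -6.37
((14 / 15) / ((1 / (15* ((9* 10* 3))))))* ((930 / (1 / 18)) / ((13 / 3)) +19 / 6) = 189987210 / 13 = 14614400.77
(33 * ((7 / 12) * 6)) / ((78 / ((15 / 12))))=385 / 208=1.85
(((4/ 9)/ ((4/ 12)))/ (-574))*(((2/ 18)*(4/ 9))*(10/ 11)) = -80/ 767151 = -0.00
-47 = -47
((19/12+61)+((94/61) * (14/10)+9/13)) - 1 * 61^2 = -173931877/47580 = -3655.57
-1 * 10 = -10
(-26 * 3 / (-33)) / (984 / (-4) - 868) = -13 / 6127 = -0.00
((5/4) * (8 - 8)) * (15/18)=0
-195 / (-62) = 195 / 62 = 3.15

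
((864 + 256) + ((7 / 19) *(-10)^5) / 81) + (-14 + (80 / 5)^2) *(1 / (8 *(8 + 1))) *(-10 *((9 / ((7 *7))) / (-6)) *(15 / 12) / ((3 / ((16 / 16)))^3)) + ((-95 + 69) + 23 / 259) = 9513424789 / 14881104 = 639.30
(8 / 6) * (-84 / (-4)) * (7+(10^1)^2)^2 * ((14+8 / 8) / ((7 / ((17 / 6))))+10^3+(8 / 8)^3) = 322838902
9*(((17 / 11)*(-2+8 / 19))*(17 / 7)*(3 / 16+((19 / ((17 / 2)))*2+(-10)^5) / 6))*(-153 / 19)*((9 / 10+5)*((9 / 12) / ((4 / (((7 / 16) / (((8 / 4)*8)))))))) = -216516.46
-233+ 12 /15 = -1161 /5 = -232.20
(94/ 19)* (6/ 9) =188/ 57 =3.30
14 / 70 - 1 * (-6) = 31 / 5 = 6.20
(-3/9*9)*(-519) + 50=1607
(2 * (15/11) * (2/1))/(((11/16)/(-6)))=-5760/121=-47.60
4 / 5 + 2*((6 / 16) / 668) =10703 / 13360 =0.80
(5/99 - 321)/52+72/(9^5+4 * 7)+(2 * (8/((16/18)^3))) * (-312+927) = 34072837169629/2433027168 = 14004.30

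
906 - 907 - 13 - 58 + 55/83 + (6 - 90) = -12893/83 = -155.34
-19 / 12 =-1.58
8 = 8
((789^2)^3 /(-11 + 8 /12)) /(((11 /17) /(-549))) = 6754676274530806981239 /341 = 19808434822670988214.78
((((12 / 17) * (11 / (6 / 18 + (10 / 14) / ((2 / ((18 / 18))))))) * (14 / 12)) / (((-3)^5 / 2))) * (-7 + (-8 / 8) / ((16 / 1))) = 60907 / 79866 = 0.76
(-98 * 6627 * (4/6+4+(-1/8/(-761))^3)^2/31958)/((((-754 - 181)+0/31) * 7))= 154311285721620201636208670623/2282077162762376191801896468480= 0.07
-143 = -143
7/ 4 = 1.75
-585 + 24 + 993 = 432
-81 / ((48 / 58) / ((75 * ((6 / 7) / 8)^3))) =-1585575 / 175616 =-9.03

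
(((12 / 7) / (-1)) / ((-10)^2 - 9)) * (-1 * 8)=96 / 637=0.15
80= 80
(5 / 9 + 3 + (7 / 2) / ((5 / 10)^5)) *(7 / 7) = 1040 / 9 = 115.56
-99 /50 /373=-99 /18650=-0.01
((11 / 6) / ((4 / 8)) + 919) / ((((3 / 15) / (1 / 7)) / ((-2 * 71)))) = -1965280 / 21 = -93584.76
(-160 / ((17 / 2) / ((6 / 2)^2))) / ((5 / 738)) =-425088 / 17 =-25005.18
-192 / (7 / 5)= -960 / 7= -137.14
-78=-78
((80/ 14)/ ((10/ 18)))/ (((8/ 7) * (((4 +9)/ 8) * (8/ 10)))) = 90/ 13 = 6.92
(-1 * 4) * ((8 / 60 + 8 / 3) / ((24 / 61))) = -427 / 15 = -28.47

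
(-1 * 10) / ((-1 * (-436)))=-5 / 218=-0.02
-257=-257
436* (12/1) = 5232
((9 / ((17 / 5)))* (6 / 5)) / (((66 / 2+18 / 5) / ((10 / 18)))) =50 / 1037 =0.05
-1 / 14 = -0.07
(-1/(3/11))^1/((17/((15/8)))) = -0.40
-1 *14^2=-196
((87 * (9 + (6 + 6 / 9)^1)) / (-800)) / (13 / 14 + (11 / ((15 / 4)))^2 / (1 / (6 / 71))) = -2032233 / 1974928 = -1.03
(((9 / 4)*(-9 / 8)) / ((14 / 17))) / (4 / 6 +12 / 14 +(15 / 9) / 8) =-1377 / 776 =-1.77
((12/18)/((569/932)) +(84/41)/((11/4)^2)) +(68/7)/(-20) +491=145789907656/296394945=491.88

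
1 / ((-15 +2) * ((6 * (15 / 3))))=-1 / 390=-0.00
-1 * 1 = -1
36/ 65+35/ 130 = 107/ 130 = 0.82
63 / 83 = 0.76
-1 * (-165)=165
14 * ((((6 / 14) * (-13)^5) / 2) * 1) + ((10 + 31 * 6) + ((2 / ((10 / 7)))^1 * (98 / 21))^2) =-250569071 / 225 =-1113640.32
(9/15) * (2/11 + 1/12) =7/44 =0.16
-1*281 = -281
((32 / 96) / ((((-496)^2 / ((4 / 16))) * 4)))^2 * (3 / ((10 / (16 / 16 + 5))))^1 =1 / 77470556487680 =0.00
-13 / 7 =-1.86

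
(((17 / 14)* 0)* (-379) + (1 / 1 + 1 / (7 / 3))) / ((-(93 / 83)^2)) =-68890 / 60543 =-1.14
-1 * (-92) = 92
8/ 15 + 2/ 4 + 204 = 6151/ 30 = 205.03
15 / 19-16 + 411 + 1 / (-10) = 75181 / 190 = 395.69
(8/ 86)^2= 16/ 1849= 0.01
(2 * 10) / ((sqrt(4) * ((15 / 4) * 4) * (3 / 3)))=2 / 3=0.67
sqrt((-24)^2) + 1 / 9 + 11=316 / 9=35.11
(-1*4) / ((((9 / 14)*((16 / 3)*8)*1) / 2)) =-0.29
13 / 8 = 1.62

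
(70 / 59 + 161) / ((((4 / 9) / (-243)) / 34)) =-355765851 / 118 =-3014964.84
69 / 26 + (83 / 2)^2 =89695 / 52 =1724.90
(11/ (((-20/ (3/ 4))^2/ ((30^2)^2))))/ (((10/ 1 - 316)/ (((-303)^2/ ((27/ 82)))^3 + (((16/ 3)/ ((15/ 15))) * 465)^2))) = -60357850014271524825/ 68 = -887615441386345953.31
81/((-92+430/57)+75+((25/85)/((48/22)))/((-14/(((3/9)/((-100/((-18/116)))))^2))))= -59144287104000/6904650369881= -8.57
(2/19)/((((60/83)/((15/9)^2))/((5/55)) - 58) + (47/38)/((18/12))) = -2490/1284769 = -0.00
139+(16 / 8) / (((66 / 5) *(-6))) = 27517 / 198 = 138.97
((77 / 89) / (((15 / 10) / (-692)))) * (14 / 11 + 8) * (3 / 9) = -329392 / 267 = -1233.68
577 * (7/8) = 4039/8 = 504.88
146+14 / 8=591 / 4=147.75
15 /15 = 1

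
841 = 841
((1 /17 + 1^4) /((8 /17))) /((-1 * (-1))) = 9 /4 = 2.25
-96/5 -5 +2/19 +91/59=-22.55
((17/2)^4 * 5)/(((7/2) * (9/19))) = 7934495/504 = 15743.05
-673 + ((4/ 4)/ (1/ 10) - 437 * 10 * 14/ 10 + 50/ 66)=-223748/ 33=-6780.24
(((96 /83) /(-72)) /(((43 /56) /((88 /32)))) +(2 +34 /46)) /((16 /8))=660373 /492522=1.34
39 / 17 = 2.29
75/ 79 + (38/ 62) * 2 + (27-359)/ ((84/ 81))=-5450920/ 17143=-317.97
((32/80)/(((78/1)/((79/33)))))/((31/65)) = 79/3069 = 0.03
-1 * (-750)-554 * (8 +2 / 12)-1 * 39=-11440 / 3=-3813.33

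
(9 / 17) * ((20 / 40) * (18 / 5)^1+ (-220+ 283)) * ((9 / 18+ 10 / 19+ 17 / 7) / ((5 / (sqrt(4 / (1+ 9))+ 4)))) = 1339902 * sqrt(10) / 282625+ 5359608 / 56525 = 109.81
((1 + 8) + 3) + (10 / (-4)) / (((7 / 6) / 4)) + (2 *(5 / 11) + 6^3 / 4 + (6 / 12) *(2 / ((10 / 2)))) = 58.54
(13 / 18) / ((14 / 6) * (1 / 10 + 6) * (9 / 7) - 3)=65 / 1377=0.05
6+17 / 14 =101 / 14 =7.21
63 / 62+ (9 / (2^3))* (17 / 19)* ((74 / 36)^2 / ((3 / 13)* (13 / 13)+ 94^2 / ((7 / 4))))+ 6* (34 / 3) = 316441662925 / 4584983328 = 69.02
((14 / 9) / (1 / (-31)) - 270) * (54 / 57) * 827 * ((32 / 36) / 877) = -37896448 / 149967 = -252.70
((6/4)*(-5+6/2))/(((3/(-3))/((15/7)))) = 45/7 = 6.43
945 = 945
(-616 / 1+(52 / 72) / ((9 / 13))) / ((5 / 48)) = -796984 / 135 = -5903.59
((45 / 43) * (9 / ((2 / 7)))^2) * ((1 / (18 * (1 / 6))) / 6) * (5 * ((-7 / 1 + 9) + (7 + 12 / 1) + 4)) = 2480625 / 344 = 7211.12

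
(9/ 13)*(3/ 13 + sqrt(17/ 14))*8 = 216/ 169 + 36*sqrt(238)/ 91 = 7.38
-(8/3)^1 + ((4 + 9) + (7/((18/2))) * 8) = 149/9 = 16.56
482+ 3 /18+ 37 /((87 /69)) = 89003 /174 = 511.51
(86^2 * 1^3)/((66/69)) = 85054/11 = 7732.18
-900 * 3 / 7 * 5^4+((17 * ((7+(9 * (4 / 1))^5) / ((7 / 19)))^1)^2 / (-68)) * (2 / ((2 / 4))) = -22437849541811506493 / 49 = -457915296771663397.82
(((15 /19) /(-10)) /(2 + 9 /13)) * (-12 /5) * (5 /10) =117 /3325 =0.04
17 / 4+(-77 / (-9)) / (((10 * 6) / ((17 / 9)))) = 5491 / 1215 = 4.52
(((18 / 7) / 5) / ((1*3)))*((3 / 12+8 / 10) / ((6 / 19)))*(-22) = -627 / 50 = -12.54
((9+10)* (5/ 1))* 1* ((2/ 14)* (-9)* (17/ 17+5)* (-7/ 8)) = 641.25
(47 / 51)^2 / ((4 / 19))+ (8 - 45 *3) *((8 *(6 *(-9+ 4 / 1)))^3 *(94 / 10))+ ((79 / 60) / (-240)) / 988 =22618371060817292123 / 1370553600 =16503091204.03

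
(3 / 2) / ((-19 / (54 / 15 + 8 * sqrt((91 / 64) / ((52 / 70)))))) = -21 * sqrt(10) / 76- 27 / 95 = -1.16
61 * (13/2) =793/2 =396.50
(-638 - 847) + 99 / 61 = -90486 / 61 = -1483.38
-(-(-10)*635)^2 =-40322500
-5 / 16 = -0.31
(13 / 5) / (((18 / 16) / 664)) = 69056 / 45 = 1534.58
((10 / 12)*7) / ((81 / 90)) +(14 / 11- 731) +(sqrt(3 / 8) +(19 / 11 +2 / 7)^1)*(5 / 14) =-21029867 / 29106 +5*sqrt(6) / 56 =-722.31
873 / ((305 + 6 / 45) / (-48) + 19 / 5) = -628560 / 1841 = -341.42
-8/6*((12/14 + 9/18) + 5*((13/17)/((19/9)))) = -28654/6783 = -4.22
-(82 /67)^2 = -1.50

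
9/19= 0.47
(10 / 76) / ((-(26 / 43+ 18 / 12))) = -0.06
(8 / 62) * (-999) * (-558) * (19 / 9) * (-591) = -89742168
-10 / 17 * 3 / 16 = -15 / 136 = -0.11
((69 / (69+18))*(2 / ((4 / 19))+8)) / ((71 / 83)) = 66815 / 4118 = 16.23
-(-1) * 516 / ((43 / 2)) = 24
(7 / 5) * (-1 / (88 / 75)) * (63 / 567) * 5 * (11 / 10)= -35 / 48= -0.73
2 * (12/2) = 12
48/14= 24/7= 3.43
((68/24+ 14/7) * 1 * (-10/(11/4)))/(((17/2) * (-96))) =145/6732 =0.02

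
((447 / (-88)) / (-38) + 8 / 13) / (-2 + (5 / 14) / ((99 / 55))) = -2051469 / 4934072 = -0.42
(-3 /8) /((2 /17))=-51 /16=-3.19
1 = 1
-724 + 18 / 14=-722.71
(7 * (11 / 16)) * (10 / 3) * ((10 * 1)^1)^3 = 48125 / 3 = 16041.67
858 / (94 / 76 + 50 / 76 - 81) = -5434 / 501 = -10.85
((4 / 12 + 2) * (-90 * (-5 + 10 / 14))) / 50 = 18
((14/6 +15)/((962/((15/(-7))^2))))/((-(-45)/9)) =30/1813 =0.02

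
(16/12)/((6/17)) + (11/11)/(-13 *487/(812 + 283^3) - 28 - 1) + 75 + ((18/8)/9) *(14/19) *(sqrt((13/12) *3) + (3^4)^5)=642302468.73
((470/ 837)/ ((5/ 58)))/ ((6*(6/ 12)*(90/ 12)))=10904/ 37665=0.29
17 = 17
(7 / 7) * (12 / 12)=1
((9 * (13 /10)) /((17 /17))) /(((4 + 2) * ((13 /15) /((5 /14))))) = 45 /56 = 0.80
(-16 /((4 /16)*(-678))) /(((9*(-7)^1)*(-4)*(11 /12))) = 32 /78309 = 0.00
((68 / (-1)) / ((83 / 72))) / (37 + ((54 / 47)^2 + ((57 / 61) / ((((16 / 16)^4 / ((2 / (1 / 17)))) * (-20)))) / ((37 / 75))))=-48820101696 / 29049814993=-1.68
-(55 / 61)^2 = -3025 / 3721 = -0.81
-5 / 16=-0.31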